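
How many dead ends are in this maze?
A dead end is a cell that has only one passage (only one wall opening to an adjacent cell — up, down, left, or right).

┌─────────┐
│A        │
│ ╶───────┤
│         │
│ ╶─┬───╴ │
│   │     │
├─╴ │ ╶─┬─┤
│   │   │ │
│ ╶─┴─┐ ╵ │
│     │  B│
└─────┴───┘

Checking each cell for number of passages:

Dead ends found at positions:
  (0, 4)
  (3, 4)
  (4, 2)
Total dead ends: 3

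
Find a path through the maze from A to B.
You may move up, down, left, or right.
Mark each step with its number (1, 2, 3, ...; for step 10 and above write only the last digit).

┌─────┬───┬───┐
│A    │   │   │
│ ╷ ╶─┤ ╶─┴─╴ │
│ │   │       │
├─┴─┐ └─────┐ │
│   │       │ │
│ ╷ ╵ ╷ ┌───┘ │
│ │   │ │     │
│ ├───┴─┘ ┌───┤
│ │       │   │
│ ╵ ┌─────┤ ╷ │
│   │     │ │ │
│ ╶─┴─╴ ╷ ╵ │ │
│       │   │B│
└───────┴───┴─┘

Finding the shortest path through the maze:
Path length: 24 steps
Directions: right → down → right → down → down → left → up → left → down → down → down → down → right → right → right → up → right → down → right → up → up → right → down → down

Solution:

┌─────┬───┬───┐
│A 1  │   │   │
│ ╷ ╶─┤ ╶─┴─╴ │
│ │2 3│       │
├─┴─┐ └─────┐ │
│8 7│4      │ │
│ ╷ ╵ ╷ ┌───┘ │
│9│6 5│ │     │
│ ├───┴─┘ ┌───┤
│0│       │1 2│
│ ╵ ┌─────┤ ╷ │
│1  │  6 7│0│3│
│ ╶─┴─╴ ╷ ╵ │ │
│2 3 4 5│8 9│B│
└───────┴───┴─┘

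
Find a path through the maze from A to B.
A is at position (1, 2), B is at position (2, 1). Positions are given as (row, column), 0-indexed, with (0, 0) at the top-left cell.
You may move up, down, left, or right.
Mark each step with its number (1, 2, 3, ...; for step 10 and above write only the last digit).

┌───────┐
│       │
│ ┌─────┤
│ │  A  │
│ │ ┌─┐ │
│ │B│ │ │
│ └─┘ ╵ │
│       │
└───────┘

Finding the shortest path from (1, 2) to (2, 1):
Path length: 2 steps
Directions: left → down

Solution:

┌───────┐
│       │
│ ┌─────┤
│ │1 A  │
│ │ ┌─┐ │
│ │B│ │ │
│ └─┘ ╵ │
│       │
└───────┘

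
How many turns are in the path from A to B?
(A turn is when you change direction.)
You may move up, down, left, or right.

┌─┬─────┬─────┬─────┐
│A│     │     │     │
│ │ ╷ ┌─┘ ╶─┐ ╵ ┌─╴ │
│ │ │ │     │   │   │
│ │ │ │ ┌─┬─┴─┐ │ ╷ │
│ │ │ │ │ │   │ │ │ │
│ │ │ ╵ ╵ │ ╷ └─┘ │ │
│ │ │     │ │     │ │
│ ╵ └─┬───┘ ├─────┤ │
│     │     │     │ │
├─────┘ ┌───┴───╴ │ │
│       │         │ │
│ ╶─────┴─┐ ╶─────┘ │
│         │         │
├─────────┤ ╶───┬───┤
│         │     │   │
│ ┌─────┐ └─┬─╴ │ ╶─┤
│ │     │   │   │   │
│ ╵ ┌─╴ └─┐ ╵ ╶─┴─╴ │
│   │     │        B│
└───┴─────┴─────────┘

Directions: down, down, down, down, right, up, up, up, up, right, down, down, down, right, up, up, right, up, right, right, down, right, up, right, right, down, down, down, down, down, down, left, left, left, left, down, right, right, down, left, down, right, right, right
Number of turns: 21

Solution:

┌─┬─────┬─────┬─────┐
│A│↱ ↓  │↱ → ↓│↱ → ↓│
│ │ ╷ ┌─┘ ╶─┐ ╵ ┌─╴ │
│↓│↑│↓│↱ ↑  │↳ ↑│  ↓│
│ │ │ │ ┌─┬─┴─┐ │ ╷ │
│↓│↑│↓│↑│ │   │ │ │↓│
│ │ │ ╵ ╵ │ ╷ └─┘ │ │
│↓│↑│↳ ↑  │ │     │↓│
│ ╵ └─┬───┘ ├─────┤ │
│↳ ↑  │     │     │↓│
├─────┘ ┌───┴───╴ │ │
│       │         │↓│
│ ╶─────┴─┐ ╶─────┘ │
│         │↓ ← ← ← ↲│
├─────────┤ ╶───┬───┤
│         │↳ → ↓│   │
│ ┌─────┐ └─┬─╴ │ ╶─┤
│ │     │   │↓ ↲│   │
│ ╵ ┌─╴ └─┐ ╵ ╶─┴─╴ │
│   │     │  ↳ → → B│
└───┴─────┴─────────┘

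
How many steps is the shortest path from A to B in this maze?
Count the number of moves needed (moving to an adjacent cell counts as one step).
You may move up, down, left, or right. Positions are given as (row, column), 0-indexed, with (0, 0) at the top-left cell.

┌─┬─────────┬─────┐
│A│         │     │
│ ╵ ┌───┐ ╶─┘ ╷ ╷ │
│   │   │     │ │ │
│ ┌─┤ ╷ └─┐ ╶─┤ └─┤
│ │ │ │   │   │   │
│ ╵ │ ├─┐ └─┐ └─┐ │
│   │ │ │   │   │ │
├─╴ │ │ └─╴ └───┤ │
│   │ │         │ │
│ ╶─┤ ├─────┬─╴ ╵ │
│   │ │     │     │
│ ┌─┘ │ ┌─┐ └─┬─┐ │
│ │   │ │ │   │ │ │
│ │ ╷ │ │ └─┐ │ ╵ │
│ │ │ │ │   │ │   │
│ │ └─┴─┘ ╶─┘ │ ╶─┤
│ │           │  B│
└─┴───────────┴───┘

Using BFS to find shortest path:
Start: (0, 0), End: (8, 8)
Path found:
(0,0) → (1,0) → (1,1) → (0,1) → (0,2) → (0,3) → (0,4) → (1,4) → (1,5) → (1,6) → (0,6) → (0,7) → (1,7) → (2,7) → (2,8) → (3,8) → (4,8) → (5,8) → (6,8) → (7,8) → (7,7) → (8,7) → (8,8)
Number of steps: 22

Solution:

┌─┬─────────┬─────┐
│A│↱ → → ↓  │↱ ↓  │
│ ╵ ┌───┐ ╶─┘ ╷ ╷ │
│↳ ↑│   │↳ → ↑│↓│ │
│ ┌─┤ ╷ └─┐ ╶─┤ └─┤
│ │ │ │   │   │↳ ↓│
│ ╵ │ ├─┐ └─┐ └─┐ │
│   │ │ │   │   │↓│
├─╴ │ │ └─╴ └───┤ │
│   │ │         │↓│
│ ╶─┤ ├─────┬─╴ ╵ │
│   │ │     │    ↓│
│ ┌─┘ │ ┌─┐ └─┬─┐ │
│ │   │ │ │   │ │↓│
│ │ ╷ │ │ └─┐ │ ╵ │
│ │ │ │ │   │ │↓ ↲│
│ │ └─┴─┘ ╶─┘ │ ╶─┤
│ │           │↳ B│
└─┴───────────┴───┘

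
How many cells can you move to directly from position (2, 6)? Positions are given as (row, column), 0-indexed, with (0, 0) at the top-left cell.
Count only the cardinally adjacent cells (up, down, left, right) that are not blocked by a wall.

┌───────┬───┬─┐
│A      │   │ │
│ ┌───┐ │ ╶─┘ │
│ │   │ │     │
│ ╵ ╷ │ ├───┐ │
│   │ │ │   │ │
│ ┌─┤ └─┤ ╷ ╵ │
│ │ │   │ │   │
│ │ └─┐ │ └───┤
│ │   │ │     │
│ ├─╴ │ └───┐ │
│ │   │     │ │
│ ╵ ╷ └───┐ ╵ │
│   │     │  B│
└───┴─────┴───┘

Checking passable neighbors of (2, 6):
Neighbors: (1, 6), (3, 6)
Count: 2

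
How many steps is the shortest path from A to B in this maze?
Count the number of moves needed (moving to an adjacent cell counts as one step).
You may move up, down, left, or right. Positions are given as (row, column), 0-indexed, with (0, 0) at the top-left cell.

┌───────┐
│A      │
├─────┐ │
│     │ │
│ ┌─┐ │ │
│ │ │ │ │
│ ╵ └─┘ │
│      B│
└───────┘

Using BFS to find shortest path:
Start: (0, 0), End: (3, 3)
Path found:
(0,0) → (0,1) → (0,2) → (0,3) → (1,3) → (2,3) → (3,3)
Number of steps: 6

Solution:

┌───────┐
│A → → ↓│
├─────┐ │
│     │↓│
│ ┌─┐ │ │
│ │ │ │↓│
│ ╵ └─┘ │
│      B│
└───────┘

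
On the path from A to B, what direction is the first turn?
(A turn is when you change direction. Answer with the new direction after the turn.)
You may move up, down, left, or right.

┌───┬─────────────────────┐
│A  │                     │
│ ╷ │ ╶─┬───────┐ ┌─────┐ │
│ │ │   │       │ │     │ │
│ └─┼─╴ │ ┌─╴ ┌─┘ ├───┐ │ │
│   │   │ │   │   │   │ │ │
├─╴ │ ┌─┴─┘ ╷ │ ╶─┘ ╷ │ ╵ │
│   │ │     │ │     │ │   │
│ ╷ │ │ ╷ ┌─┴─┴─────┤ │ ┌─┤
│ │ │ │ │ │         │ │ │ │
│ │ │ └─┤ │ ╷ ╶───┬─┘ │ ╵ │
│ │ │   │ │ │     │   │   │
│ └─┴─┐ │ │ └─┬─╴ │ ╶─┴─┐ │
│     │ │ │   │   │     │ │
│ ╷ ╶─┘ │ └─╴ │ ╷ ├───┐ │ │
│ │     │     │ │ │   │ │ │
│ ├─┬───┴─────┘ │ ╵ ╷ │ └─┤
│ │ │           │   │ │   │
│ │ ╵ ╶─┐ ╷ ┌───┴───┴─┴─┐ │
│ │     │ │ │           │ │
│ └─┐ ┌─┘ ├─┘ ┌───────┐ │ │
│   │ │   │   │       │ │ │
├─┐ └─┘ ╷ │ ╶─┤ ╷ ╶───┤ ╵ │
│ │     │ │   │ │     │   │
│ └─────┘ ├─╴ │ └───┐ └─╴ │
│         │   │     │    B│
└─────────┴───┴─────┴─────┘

Directions: down, down, right, down, left, down, down, down, right, down, right, right, up, up, left, up, up, up, right, up, left, up, right, right, right, right, right, right, down, down, left, down, right, right, up, right, down, down, down, left, down, right, right, down, down, right, down, down, down, down
First turn direction: right

Solution:

┌───┬─────────────────────┐
│A  │↱ → → → → → ↓        │
│ ╷ │ ╶─┬───────┐ ┌─────┐ │
│↓│ │↑ ↰│       │↓│     │ │
│ └─┼─╴ │ ┌─╴ ┌─┘ ├───┐ │ │
│↳ ↓│↱ ↑│ │   │↓ ↲│↱ ↓│ │ │
├─╴ │ ┌─┴─┘ ╷ │ ╶─┘ ╷ │ ╵ │
│↓ ↲│↑│     │ │↳ → ↑│↓│   │
│ ╷ │ │ ╷ ┌─┴─┴─────┤ │ ┌─┤
│↓│ │↑│ │ │         │↓│ │ │
│ │ │ └─┤ │ ╷ ╶───┬─┘ │ ╵ │
│↓│ │↑ ↰│ │ │     │↓ ↲│   │
│ └─┴─┐ │ │ └─┬─╴ │ ╶─┴─┐ │
│↳ ↓  │↑│ │   │   │↳ → ↓│ │
│ ╷ ╶─┘ │ └─╴ │ ╷ ├───┐ │ │
│ │↳ → ↑│     │ │ │   │↓│ │
│ ├─┬───┴─────┘ │ ╵ ╷ │ └─┤
│ │ │           │   │ │↳ ↓│
│ │ ╵ ╶─┐ ╷ ┌───┴───┴─┴─┐ │
│ │     │ │ │           │↓│
│ └─┐ ┌─┘ ├─┘ ┌───────┐ │ │
│   │ │   │   │       │ │↓│
├─┐ └─┘ ╷ │ ╶─┤ ╷ ╶───┤ ╵ │
│ │     │ │   │ │     │  ↓│
│ └─────┘ ├─╴ │ └───┐ └─╴ │
│         │   │     │    B│
└─────────┴───┴─────┴─────┘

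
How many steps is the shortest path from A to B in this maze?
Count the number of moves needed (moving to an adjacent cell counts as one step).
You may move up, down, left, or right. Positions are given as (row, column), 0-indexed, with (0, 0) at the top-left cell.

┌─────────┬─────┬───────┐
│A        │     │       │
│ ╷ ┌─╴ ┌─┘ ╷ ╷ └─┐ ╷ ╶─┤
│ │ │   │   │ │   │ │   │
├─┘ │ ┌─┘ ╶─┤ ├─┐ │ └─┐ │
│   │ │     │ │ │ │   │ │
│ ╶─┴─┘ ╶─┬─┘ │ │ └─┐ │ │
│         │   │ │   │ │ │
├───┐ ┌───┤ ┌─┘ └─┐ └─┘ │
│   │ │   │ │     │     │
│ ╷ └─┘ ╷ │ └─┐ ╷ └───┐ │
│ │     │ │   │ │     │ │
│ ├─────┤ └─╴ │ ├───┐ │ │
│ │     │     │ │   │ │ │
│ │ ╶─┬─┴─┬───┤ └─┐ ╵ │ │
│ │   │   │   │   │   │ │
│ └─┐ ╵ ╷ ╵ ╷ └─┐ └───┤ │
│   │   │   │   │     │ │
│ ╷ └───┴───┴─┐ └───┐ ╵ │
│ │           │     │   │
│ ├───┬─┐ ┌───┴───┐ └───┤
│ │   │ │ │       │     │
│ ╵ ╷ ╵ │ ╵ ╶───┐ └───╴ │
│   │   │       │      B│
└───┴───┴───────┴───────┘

Using BFS to find shortest path:
Start: (0, 0), End: (11, 11)
Path found:
(0,0) → (0,1) → (1,1) → (2,1) → (2,0) → (3,0) → (3,1) → (3,2) → (3,3) → (2,3) → (2,4) → (1,4) → (1,5) → (0,5) → (0,6) → (1,6) → (2,6) → (3,6) → (3,5) → (4,5) → (5,5) → (5,6) → (6,6) → (6,5) → (6,4) → (5,4) → (4,4) → (4,3) → (5,3) → (5,2) → (5,1) → (4,1) → (4,0) → (5,0) → (6,0) → (7,0) → (8,0) → (8,1) → (9,1) → (9,2) → (9,3) → (9,4) → (10,4) → (11,4) → (11,5) → (10,5) → (10,6) → (10,7) → (10,8) → (11,8) → (11,9) → (11,10) → (11,11)
Number of steps: 52

Solution:

┌─────────┬─────┬───────┐
│A ↓      │↱ ↓  │       │
│ ╷ ┌─╴ ┌─┘ ╷ ╷ └─┐ ╷ ╶─┤
│ │↓│   │↱ ↑│↓│   │ │   │
├─┘ │ ┌─┘ ╶─┤ ├─┐ │ └─┐ │
│↓ ↲│ │↱ ↑  │↓│ │ │   │ │
│ ╶─┴─┘ ╶─┬─┘ │ │ └─┐ │ │
│↳ → → ↑  │↓ ↲│ │   │ │ │
├───┐ ┌───┤ ┌─┘ └─┐ └─┘ │
│↓ ↰│ │↓ ↰│↓│     │     │
│ ╷ └─┘ ╷ │ └─┐ ╷ └───┐ │
│↓│↑ ← ↲│↑│↳ ↓│ │     │ │
│ ├─────┤ └─╴ │ ├───┐ │ │
│↓│     │↑ ← ↲│ │   │ │ │
│ │ ╶─┬─┴─┬───┤ └─┐ ╵ │ │
│↓│   │   │   │   │   │ │
│ └─┐ ╵ ╷ ╵ ╷ └─┐ └───┤ │
│↳ ↓│   │   │   │     │ │
│ ╷ └───┴───┴─┐ └───┐ ╵ │
│ │↳ → → ↓    │     │   │
│ ├───┬─┐ ┌───┴───┐ └───┤
│ │   │ │↓│↱ → → ↓│     │
│ ╵ ╷ ╵ │ ╵ ╶───┐ └───╴ │
│   │   │↳ ↑    │↳ → → B│
└───┴───┴───────┴───────┘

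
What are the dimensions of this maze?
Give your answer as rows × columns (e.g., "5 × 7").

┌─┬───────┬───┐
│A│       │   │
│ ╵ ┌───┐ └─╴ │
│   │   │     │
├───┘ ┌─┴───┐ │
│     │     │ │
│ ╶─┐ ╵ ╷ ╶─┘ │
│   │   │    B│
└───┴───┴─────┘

Counting the maze dimensions:
Rows (vertical): 4
Columns (horizontal): 7
Dimensions: 4 × 7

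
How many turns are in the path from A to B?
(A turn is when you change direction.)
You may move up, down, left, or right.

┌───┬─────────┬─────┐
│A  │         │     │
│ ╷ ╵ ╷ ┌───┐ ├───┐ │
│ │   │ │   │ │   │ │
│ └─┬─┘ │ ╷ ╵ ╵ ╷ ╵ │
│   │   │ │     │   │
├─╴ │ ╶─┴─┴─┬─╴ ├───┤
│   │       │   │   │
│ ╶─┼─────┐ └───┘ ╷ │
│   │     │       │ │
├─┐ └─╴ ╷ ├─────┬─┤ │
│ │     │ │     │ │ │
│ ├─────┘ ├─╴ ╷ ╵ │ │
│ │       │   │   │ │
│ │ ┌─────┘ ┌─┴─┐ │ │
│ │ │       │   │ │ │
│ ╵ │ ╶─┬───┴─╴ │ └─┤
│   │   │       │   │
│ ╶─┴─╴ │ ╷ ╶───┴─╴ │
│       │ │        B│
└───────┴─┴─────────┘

Directions: down, down, right, down, left, down, right, down, right, right, up, right, down, down, left, left, left, down, down, left, down, right, right, right, up, left, up, right, right, right, up, right, up, right, down, right, down, down, right, down
Number of turns: 28

Solution:

┌───┬─────────┬─────┐
│A  │         │     │
│ ╷ ╵ ╷ ┌───┐ ├───┐ │
│↓│   │ │   │ │   │ │
│ └─┬─┘ │ ╷ ╵ ╵ ╷ ╵ │
│↳ ↓│   │ │     │   │
├─╴ │ ╶─┴─┴─┬─╴ ├───┤
│↓ ↲│       │   │   │
│ ╶─┼─────┐ └───┘ ╷ │
│↳ ↓│  ↱ ↓│       │ │
├─┐ └─╴ ╷ ├─────┬─┤ │
│ │↳ → ↑│↓│  ↱ ↓│ │ │
│ ├─────┘ ├─╴ ╷ ╵ │ │
│ │↓ ← ← ↲│↱ ↑│↳ ↓│ │
│ │ ┌─────┘ ┌─┴─┐ │ │
│ │↓│↱ → → ↑│   │↓│ │
│ ╵ │ ╶─┬───┴─╴ │ └─┤
│↓ ↲│↑ ↰│       │↳ ↓│
│ ╶─┴─╴ │ ╷ ╶───┴─╴ │
│↳ → → ↑│ │        B│
└───────┴─┴─────────┘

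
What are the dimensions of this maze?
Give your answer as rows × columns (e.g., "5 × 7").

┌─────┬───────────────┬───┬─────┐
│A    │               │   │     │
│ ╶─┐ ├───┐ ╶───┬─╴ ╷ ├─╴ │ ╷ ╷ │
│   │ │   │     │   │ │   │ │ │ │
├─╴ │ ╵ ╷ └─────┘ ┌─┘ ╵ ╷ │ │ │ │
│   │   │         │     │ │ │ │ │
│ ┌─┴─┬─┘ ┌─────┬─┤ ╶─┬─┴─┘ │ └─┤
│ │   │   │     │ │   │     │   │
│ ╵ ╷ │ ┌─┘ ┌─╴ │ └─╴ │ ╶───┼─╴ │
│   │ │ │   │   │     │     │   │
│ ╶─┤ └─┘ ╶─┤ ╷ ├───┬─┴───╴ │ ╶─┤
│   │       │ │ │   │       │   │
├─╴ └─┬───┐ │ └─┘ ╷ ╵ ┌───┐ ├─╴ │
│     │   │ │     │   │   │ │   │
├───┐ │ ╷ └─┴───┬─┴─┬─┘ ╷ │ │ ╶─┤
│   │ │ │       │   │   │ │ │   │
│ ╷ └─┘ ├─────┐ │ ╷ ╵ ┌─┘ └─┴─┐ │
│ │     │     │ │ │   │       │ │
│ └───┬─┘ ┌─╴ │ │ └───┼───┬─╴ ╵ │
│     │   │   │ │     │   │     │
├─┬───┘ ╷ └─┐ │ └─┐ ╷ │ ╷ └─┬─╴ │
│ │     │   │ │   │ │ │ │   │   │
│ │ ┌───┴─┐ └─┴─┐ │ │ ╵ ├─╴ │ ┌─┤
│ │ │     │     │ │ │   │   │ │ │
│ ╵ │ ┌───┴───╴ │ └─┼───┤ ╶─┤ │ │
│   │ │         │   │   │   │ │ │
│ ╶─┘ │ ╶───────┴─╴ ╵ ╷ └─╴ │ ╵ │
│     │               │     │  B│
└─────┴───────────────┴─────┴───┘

Counting the maze dimensions:
Rows (vertical): 14
Columns (horizontal): 16
Dimensions: 14 × 16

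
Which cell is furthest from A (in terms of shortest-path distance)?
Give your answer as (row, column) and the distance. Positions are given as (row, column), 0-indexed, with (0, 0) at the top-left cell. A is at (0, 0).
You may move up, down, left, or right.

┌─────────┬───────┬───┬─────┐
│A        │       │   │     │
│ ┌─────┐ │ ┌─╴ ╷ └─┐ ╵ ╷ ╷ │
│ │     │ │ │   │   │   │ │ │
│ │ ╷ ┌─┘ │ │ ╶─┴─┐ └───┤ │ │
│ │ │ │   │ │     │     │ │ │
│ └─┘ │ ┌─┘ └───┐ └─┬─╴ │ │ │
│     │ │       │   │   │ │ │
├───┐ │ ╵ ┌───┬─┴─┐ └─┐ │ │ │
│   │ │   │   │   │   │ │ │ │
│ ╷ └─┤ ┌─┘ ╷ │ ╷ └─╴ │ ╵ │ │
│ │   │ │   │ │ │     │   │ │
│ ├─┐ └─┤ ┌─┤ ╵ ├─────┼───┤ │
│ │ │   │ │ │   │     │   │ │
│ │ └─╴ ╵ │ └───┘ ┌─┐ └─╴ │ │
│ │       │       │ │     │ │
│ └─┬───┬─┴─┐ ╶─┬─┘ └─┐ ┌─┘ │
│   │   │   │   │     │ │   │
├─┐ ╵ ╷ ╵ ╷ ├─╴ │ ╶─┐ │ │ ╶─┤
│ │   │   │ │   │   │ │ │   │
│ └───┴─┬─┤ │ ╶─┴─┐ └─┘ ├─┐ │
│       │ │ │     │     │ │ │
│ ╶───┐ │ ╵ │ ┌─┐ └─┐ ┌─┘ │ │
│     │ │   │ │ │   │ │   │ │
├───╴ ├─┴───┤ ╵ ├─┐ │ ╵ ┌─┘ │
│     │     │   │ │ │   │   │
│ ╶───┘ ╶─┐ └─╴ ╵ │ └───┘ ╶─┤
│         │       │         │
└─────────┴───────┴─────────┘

Computing BFS distances from A to all cells:
Furthest cell: (11, 3)
Distance: 82 steps

Path from A to the furthest cell:

┌─────────┬───────┬───┬─────┐
│A → → → ↓│↱ → → ↓│   │  ↱ ↓│
│ ┌─────┐ │ ┌─╴ ╷ └─┐ ╵ ╷ ╷ │
│ │     │↓│↑│   │↳ ↓│   │↑│↓│
│ │ ╷ ┌─┘ │ │ ╶─┴─┐ └───┤ │ │
│ │ │ │↓ ↲│↑│     │↳ → ↓│↑│↓│
│ └─┘ │ ┌─┘ └───┐ └─┬─╴ │ │ │
│     │↓│↱ ↑    │   │  ↓│↑│↓│
├───┐ │ ╵ ┌───┬─┴─┐ └─┐ │ │ │
│   │ │↳ ↑│   │   │   │↓│↑│↓│
│ ╷ └─┤ ┌─┘ ╷ │ ╷ └─╴ │ ╵ │ │
│ │   │ │   │ │ │     │↳ ↑│↓│
│ ├─┐ └─┤ ┌─┤ ╵ ├─────┼───┤ │
│ │ │   │ │ │   │     │   │↓│
│ │ └─╴ ╵ │ └───┘ ┌─┐ └─╴ │ │
│ │       │       │ │     │↓│
│ └─┬───┬─┴─┐ ╶─┬─┘ └─┐ ┌─┘ │
│   │   │   │   │     │ │↓ ↲│
├─┐ ╵ ╷ ╵ ╷ ├─╴ │ ╶─┐ │ │ ╶─┤
│ │   │   │ │   │   │ │ │↳ ↓│
│ └───┴─┬─┤ │ ╶─┴─┐ └─┘ ├─┐ │
│↱ → → ↓│ │ │↓ ← ↰│     │ │↓│
│ ╶───┐ │ ╵ │ ┌─┐ └─┐ ┌─┘ │ │
│↑ ← ↰│B│   │↓│ │↑ ↰│ │   │↓│
├───╴ ├─┴───┤ ╵ ├─┐ │ ╵ ┌─┘ │
│↱ → ↑│↓ ← ↰│↳ ↓│ │↑│   │↓ ↲│
│ ╶───┘ ╶─┐ └─╴ ╵ │ └───┘ ╶─┤
│↑ ← ← ↲  │↑ ← ↲  │↑ ← ← ↲  │
└─────────┴───────┴─────────┘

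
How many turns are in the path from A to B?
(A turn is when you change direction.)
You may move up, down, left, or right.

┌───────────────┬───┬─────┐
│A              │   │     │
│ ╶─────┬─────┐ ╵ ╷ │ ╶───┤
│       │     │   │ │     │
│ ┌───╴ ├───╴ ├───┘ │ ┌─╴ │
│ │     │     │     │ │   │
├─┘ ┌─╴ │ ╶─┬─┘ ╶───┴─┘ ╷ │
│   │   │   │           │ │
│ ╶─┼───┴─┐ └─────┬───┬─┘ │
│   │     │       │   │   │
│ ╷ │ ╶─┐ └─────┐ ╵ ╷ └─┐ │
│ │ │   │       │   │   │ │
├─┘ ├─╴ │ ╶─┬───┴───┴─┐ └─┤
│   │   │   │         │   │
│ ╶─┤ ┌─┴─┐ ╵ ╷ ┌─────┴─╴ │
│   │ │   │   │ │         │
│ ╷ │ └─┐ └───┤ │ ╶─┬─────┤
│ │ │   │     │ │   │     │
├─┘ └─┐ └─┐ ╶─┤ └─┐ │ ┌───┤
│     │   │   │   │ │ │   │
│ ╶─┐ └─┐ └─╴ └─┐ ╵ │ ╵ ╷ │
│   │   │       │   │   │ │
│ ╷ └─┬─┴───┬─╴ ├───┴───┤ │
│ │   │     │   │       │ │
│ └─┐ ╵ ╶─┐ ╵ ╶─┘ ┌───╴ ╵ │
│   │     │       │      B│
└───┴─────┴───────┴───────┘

Directions: down, right, right, right, down, left, left, down, left, down, right, down, down, left, down, right, down, down, left, down, right, down, right, down, right, up, right, right, down, right, right, right, up, right, right, right, down, right
Number of turns: 27

Solution:

┌───────────────┬───┬─────┐
│A              │   │     │
│ ╶─────┬─────┐ ╵ ╷ │ ╶───┤
│↳ → → ↓│     │   │ │     │
│ ┌───╴ ├───╴ ├───┘ │ ┌─╴ │
│ │↓ ← ↲│     │     │ │   │
├─┘ ┌─╴ │ ╶─┬─┘ ╶───┴─┘ ╷ │
│↓ ↲│   │   │           │ │
│ ╶─┼───┴─┐ └─────┬───┬─┘ │
│↳ ↓│     │       │   │   │
│ ╷ │ ╶─┐ └─────┐ ╵ ╷ └─┐ │
│ │↓│   │       │   │   │ │
├─┘ ├─╴ │ ╶─┬───┴───┴─┐ └─┤
│↓ ↲│   │   │         │   │
│ ╶─┤ ┌─┴─┐ ╵ ╷ ┌─────┴─╴ │
│↳ ↓│ │   │   │ │         │
│ ╷ │ └─┐ └───┤ │ ╶─┬─────┤
│ │↓│   │     │ │   │     │
├─┘ └─┐ └─┐ ╶─┤ └─┐ │ ┌───┤
│↓ ↲  │   │   │   │ │ │   │
│ ╶─┐ └─┐ └─╴ └─┐ ╵ │ ╵ ╷ │
│↳ ↓│   │       │   │   │ │
│ ╷ └─┬─┴───┬─╴ ├───┴───┤ │
│ │↳ ↓│↱ → ↓│   │↱ → → ↓│ │
│ └─┐ ╵ ╶─┐ ╵ ╶─┘ ┌───╴ ╵ │
│   │↳ ↑  │↳ → → ↑│    ↳ B│
└───┴─────┴───────┴───────┘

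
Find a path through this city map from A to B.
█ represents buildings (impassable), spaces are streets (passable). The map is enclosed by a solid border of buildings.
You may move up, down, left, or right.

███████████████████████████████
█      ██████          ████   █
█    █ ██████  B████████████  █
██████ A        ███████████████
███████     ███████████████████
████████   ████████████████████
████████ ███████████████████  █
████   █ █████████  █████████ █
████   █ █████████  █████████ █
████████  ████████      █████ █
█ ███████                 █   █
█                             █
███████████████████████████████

Finding the shortest path from A to B:
Movement: cardinal only
Path length: 9 steps
Directions: right → right → right → right → right → right → up → right → right

Solution:

███████████████████████████████
█      ██████          ████   █
█    █ ██████↱→B████████████  █
██████ A→→→→→↑  ███████████████
███████     ███████████████████
████████   ████████████████████
████████ ███████████████████  █
████   █ █████████  █████████ █
████   █ █████████  █████████ █
████████  ████████      █████ █
█ ███████                 █   █
█                             █
███████████████████████████████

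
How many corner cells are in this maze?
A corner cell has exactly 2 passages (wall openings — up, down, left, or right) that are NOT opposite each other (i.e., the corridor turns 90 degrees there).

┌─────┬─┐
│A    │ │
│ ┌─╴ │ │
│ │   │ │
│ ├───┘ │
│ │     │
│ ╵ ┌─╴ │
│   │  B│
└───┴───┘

Counting corner cells (2 non-opposite passages):
Total corners: 7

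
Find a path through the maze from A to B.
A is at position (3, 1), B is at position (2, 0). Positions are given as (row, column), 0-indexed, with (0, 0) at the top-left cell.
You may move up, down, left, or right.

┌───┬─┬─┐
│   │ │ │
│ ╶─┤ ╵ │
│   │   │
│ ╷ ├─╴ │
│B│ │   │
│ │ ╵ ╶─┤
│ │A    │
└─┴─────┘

Finding the shortest path from (3, 1) to (2, 0):
Path length: 4 steps
Directions: up → up → left → down

Solution:

┌───┬─┬─┐
│   │ │ │
│ ╶─┤ ╵ │
│↓ ↰│   │
│ ╷ ├─╴ │
│B│↑│   │
│ │ ╵ ╶─┤
│ │A    │
└─┴─────┘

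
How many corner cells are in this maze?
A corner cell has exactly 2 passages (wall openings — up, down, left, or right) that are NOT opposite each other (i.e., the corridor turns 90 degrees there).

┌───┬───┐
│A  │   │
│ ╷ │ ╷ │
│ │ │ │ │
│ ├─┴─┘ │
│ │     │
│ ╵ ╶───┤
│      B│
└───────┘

Counting corner cells (2 non-opposite passages):
Total corners: 7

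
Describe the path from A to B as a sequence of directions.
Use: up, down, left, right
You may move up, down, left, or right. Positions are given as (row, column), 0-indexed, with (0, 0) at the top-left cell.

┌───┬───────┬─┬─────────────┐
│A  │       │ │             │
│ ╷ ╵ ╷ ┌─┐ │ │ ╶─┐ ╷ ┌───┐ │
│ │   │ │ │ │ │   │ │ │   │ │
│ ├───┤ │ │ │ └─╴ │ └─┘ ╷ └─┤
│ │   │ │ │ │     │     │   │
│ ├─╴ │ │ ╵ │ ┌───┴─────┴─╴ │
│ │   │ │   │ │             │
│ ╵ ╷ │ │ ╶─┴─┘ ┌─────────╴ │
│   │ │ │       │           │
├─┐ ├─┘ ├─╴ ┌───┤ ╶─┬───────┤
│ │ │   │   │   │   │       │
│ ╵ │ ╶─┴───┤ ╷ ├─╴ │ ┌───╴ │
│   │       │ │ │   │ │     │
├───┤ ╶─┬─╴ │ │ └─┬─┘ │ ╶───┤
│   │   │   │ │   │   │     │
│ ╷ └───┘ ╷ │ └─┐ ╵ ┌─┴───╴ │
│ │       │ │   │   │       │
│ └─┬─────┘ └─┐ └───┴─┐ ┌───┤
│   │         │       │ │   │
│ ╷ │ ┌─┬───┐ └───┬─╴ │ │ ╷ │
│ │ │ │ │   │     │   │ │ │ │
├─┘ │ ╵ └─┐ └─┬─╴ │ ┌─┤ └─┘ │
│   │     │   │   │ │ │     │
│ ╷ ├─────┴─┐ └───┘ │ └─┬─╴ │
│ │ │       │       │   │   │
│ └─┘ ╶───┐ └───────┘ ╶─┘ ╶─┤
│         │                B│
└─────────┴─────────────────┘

Finding the path and converting it to directions:
Path through cells: (0,0) → (0,1) → (1,1) → (1,2) → (0,2) → (0,3) → (1,3) → (2,3) → (3,3) → (4,3) → (5,3) → (5,2) → (6,2) → (6,3) → (6,4) → (6,5) → (7,5) → (7,4) → (8,4) → (8,3) → (8,2) → (8,1) → (7,1) → (7,0) → (8,0) → (9,0) → (9,1) → (10,1) → (11,1) → (11,0) → (12,0) → (13,0) → (13,1) → (13,2) → (12,2) → (12,3) → (12,4) → (12,5) → (13,5) → (13,6) → (13,7) → (13,8) → (13,9) → (13,10) → (13,11) → (13,12) → (13,13)
Directions: right, down, right, up, right, down, down, down, down, down, left, down, right, right, right, down, left, down, left, left, left, up, left, down, down, right, down, down, left, down, down, right, right, up, right, right, right, down, right, right, right, right, right, right, right, right

Solution:

┌───┬───────┬─┬─────────────┐
│A ↓│↱ ↓    │ │             │
│ ╷ ╵ ╷ ┌─┐ │ │ ╶─┐ ╷ ┌───┐ │
│ │↳ ↑│↓│ │ │ │   │ │ │   │ │
│ ├───┤ │ │ │ └─╴ │ └─┘ ╷ └─┤
│ │   │↓│ │ │     │     │   │
│ ├─╴ │ │ ╵ │ ┌───┴─────┴─╴ │
│ │   │↓│   │ │             │
│ ╵ ╷ │ │ ╶─┴─┘ ┌─────────╴ │
│   │ │↓│       │           │
├─┐ ├─┘ ├─╴ ┌───┤ ╶─┬───────┤
│ │ │↓ ↲│   │   │   │       │
│ ╵ │ ╶─┴───┤ ╷ ├─╴ │ ┌───╴ │
│   │↳ → → ↓│ │ │   │ │     │
├───┤ ╶─┬─╴ │ │ └─┬─┘ │ ╶───┤
│↓ ↰│   │↓ ↲│ │   │   │     │
│ ╷ └───┘ ╷ │ └─┐ ╵ ┌─┴───╴ │
│↓│↑ ← ← ↲│ │   │   │       │
│ └─┬─────┘ └─┐ └───┴─┐ ┌───┤
│↳ ↓│         │       │ │   │
│ ╷ │ ┌─┬───┐ └───┬─╴ │ │ ╷ │
│ │↓│ │ │   │     │   │ │ │ │
├─┘ │ ╵ └─┐ └─┬─╴ │ ┌─┤ └─┘ │
│↓ ↲│     │   │   │ │ │     │
│ ╷ ├─────┴─┐ └───┘ │ └─┬─╴ │
│↓│ │↱ → → ↓│       │   │   │
│ └─┘ ╶───┐ └───────┘ ╶─┘ ╶─┤
│↳ → ↑    │↳ → → → → → → → B│
└─────────┴─────────────────┘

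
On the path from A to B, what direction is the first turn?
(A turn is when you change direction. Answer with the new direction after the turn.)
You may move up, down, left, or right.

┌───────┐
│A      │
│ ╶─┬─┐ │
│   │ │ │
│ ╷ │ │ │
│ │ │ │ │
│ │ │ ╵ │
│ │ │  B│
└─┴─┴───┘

Directions: right, right, right, down, down, down
First turn direction: down

Solution:

┌───────┐
│A → → ↓│
│ ╶─┬─┐ │
│   │ │↓│
│ ╷ │ │ │
│ │ │ │↓│
│ │ │ ╵ │
│ │ │  B│
└─┴─┴───┘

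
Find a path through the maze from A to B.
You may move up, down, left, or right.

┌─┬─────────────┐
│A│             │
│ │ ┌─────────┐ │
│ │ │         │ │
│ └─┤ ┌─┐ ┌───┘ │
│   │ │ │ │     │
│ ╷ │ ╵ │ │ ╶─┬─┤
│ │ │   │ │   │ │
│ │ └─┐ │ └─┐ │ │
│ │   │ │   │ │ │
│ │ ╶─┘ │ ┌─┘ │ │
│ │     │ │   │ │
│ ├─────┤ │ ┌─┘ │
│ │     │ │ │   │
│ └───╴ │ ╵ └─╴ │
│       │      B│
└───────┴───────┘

Finding the shortest path through the maze:
Path length: 24 steps
Directions: down → down → right → down → down → down → right → right → up → up → left → up → up → right → right → down → down → down → down → down → down → right → right → right

Solution:

┌─┬─────────────┐
│A│             │
│ │ ┌─────────┐ │
│↓│ │↱ → ↓    │ │
│ └─┤ ┌─┐ ┌───┘ │
│↳ ↓│↑│ │↓│     │
│ ╷ │ ╵ │ │ ╶─┬─┤
│ │↓│↑ ↰│↓│   │ │
│ │ └─┐ │ └─┐ │ │
│ │↓  │↑│↓  │ │ │
│ │ ╶─┘ │ ┌─┘ │ │
│ │↳ → ↑│↓│   │ │
│ ├─────┤ │ ┌─┘ │
│ │     │↓│ │   │
│ └───╴ │ ╵ └─╴ │
│       │↳ → → B│
└───────┴───────┘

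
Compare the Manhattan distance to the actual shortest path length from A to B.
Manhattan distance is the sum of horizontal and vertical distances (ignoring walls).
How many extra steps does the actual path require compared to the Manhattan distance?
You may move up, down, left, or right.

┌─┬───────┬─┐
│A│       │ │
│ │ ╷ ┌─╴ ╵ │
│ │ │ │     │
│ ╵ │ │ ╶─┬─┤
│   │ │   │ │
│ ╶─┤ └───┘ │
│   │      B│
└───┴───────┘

Manhattan distance: |3 - 0| + |5 - 0| = 8
Actual path length: 12
Extra steps: 12 - 8 = 4

Solution:

┌─┬───────┬─┐
│A│↱ ↓    │ │
│ │ ╷ ┌─╴ ╵ │
│↓│↑│↓│     │
│ ╵ │ │ ╶─┬─┤
│↳ ↑│↓│   │ │
│ ╶─┤ └───┘ │
│   │↳ → → B│
└───┴───────┘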